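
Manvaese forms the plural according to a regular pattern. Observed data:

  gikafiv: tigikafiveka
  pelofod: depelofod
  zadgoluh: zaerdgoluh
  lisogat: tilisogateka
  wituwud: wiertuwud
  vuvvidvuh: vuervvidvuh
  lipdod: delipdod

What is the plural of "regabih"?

tiregabiheka

wituwud and pelofod both end in -d yet inflect differently (wiertuwud, depelofod), so the final letter is not what conditions the rule; the last vowel is.
"regabih" has last vowel 'i'. The one such stem in the data (gikafiv → tigikafiveka) adds ti- … -eka around the stem, so the same rule applies.
The other patterns: stems whose last vowel is 'u' insert -er- after the first vowel; stems whose last vowel is 'o' add the prefix de-.
So regabih → tiregabiheka.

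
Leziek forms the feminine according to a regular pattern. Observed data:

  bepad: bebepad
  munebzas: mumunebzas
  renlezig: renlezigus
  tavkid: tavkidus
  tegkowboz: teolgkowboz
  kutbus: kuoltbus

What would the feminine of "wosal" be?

bepad and tavkid both end in -d yet inflect differently (bebepad, tavkidus), so the final letter is not what conditions the rule; the last vowel is.
"wosal" has last vowel 'a'. The stems whose last vowel is 'a' (bepad → bebepad, munebzas → mumunebzas) repeat the first consonant+vowel as a prefix.
So wosal → wowosal.

wowosal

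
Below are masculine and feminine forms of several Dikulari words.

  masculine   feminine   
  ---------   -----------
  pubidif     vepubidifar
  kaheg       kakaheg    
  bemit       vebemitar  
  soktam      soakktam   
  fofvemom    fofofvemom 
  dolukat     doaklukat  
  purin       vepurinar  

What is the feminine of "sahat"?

"sahat" has last vowel 'a'. The stems whose last vowel is 'a' (soktam → soakktam, dolukat → doaklukat) insert -ak- after the first vowel.
So sahat → saakhat.

saakhat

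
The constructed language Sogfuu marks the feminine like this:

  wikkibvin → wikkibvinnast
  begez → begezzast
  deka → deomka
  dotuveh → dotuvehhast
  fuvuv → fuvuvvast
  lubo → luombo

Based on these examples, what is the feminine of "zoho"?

dotuveh and deka both begin with d- yet inflect differently (dotuvehhast, deomka), so the first letter is not what conditions the rule; whether the stem ends in a vowel or a consonant is.
"zoho" ends in a vowel. The stems ending in a vowel (deka → deomka, lubo → luombo) insert -om- after the first vowel.
The other pattern: stems ending in a consonant double the final consonant and add -ast.
So zoho → zoomho.

zoomho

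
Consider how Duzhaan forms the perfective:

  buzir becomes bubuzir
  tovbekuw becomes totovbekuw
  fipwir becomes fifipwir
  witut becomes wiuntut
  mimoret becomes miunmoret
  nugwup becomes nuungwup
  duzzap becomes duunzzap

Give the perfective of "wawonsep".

waunwonsep

"wawonsep" ends in -p. The stems ending in -p (nugwup → nuungwup, duzzap → duunzzap) insert -un- after the first vowel.
So wawonsep → waunwonsep.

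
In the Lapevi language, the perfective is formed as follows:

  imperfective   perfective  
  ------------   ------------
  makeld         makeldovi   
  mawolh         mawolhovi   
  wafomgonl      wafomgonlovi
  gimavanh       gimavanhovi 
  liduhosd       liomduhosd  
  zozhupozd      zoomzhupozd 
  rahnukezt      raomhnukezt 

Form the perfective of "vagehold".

vageholdovi

makeld and liduhosd both end in -d yet inflect differently (makeldovi, liomduhosd), so the final letter is not what conditions the rule; the second-to-last letter is.
"vagehold" has second-to-last letter 'l'. The stems whose second-to-last letter is 'l' (makeld → makeldovi, mawolh → mawolhovi) add -ovi.
The other pattern: stems whose second-to-last letter is 's' or 'z' insert -om- after the first vowel.
So vagehold → vageholdovi.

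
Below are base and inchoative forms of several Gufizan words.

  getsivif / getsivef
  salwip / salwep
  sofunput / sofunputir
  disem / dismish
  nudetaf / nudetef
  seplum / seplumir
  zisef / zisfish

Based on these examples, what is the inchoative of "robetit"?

robetet

"robetit" has last vowel 'i'. The stems whose last vowel is 'i' (getsivif → getsivef, salwip → salwep) change the last vowel to 'e'.
The other patterns: stems whose last vowel is 'e' delete the last vowel and add -ish; stems whose last vowel is 'u' add -ir.
So robetit → robetet.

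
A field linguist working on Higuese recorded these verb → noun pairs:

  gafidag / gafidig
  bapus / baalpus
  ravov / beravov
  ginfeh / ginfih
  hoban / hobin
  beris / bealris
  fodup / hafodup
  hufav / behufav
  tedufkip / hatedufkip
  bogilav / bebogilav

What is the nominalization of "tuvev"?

betuvev

tedufkip and beris both have last vowel 'i' yet inflect differently (hatedufkip, bealris), so the last vowel is not what conditions the rule; the final letter is.
"tuvev" ends in -v. The stems ending in -v (bogilav → bebogilav, hufav → behufav, ravov → beravov) add the prefix be-.
The other patterns: stems ending in -p add the prefix ha-; stems ending in -s insert -al- after the first vowel; stems ending in -g, -h or -n change the last vowel to 'i'.
So tuvev → betuvev.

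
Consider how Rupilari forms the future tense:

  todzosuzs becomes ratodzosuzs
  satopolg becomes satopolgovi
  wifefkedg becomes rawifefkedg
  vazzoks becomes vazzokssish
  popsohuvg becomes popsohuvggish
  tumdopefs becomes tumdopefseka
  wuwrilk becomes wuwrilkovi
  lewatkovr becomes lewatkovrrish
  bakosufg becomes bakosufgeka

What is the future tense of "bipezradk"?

rabipezradk

"bipezradk" has second-to-last letter 'd'. The one such stem in the data (wifefkedg → rawifefkedg) adds the prefix ra-, so the same rule applies.
So bipezradk → rabipezradk.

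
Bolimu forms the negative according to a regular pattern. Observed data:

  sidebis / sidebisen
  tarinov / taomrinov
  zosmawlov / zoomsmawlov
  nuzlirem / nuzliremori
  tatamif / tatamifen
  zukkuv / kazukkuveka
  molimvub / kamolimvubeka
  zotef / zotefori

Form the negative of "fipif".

fipifen

zotef and tatamif both end in -f yet inflect differently (zotefori, tatamifen), so the final letter is not what conditions the rule; the last vowel is.
"fipif" has last vowel 'i'. The stems whose last vowel is 'i' (sidebis → sidebisen, tatamif → tatamifen) add -en.
So fipif → fipifen.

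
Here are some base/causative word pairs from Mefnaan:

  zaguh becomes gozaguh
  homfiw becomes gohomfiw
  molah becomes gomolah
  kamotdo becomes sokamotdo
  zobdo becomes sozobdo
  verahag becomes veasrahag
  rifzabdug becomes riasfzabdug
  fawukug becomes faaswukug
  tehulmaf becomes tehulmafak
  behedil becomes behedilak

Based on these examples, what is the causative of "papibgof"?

papibgofak

molah and verahag both have last vowel 'a' yet inflect differently (gomolah, veasrahag), so the last vowel is not what conditions the rule; the final letter is.
"papibgof" ends in -f. The one such stem in the data (tehulmaf → tehulmafak) adds -ak, so the same rule applies.
The other patterns: stems ending in -h or -w add the prefix go-; stems ending in -o add the prefix so-; stems ending in -g insert -as- after the first vowel.
So papibgof → papibgofak.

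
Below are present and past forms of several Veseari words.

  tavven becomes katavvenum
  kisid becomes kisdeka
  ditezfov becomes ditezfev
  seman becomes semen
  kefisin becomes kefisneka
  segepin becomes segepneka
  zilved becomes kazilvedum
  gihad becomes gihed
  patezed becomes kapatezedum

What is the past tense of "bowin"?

"bowin" has last vowel 'i'. The stems whose last vowel is 'i' (segepin → segepneka, kisid → kisdeka, kefisin → kefisneka) delete the last vowel and add -eka.
So bowin → bowneka.

bowneka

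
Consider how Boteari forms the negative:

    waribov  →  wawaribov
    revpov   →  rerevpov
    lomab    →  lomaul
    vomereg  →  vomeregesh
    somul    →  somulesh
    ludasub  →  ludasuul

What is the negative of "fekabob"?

ludasub and somul both have last vowel 'u' yet inflect differently (ludasuul, somulesh), so the last vowel is not what conditions the rule; the final letter is.
"fekabob" ends in -b. The stems ending in -b (ludasub → ludasuul, lomab → lomaul) drop the final letter and add -ul.
The other patterns: stems ending in -v repeat the first consonant+vowel as a prefix; stems ending in -g or -l add -esh.
So fekabob → fekaboul.

fekaboul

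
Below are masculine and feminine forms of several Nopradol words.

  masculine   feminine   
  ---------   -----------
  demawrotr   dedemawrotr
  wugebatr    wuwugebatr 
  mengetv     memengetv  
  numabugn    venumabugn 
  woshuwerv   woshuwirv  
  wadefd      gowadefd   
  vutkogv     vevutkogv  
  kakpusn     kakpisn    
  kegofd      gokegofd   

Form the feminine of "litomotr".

lilitomotr

mengetv and vutkogv both end in -v yet inflect differently (memengetv, vevutkogv), so the final letter is not what conditions the rule; the second-to-last letter is.
"litomotr" has second-to-last letter 't'. The stems whose second-to-last letter is 't' (wugebatr → wuwugebatr, mengetv → memengetv, demawrotr → dedemawrotr) repeat the first consonant+vowel as a prefix.
So litomotr → lilitomotr.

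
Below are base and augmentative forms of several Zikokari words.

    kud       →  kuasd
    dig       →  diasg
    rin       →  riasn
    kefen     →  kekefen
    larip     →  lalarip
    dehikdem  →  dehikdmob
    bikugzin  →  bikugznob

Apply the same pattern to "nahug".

nanahug

"nahug" has 2 vowels. The stems with 2 vowels (kefen → kekefen, larip → lalarip) repeat the first consonant+vowel as a prefix.
So nahug → nanahug.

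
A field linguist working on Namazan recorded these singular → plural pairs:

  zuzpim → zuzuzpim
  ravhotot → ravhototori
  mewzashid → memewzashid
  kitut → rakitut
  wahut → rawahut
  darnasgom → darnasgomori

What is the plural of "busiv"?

bubusiv

"busiv" has last vowel 'i'. The stems whose last vowel is 'i' (mewzashid → memewzashid, zuzpim → zuzuzpim) repeat the first consonant+vowel as a prefix.
The other patterns: stems whose last vowel is 'o' add -ori; stems whose last vowel is 'u' add the prefix ra-.
So busiv → bubusiv.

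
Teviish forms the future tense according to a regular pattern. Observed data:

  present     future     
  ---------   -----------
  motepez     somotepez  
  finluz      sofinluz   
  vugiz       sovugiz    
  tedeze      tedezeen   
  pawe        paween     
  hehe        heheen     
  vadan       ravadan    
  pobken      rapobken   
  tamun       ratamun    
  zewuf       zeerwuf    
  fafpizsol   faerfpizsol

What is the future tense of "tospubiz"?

sotospubiz

motepez and tedeze both have last vowel 'e' yet inflect differently (somotepez, tedezeen), so the last vowel is not what conditions the rule; the final letter is.
"tospubiz" ends in -z. The stems ending in -z (motepez → somotepez, finluz → sofinluz, vugiz → sovugiz) add the prefix so-.
The other patterns: stems ending in -e add -en; stems ending in -n add the prefix ra-; stems ending in -f or -l insert -er- after the first vowel.
So tospubiz → sotospubiz.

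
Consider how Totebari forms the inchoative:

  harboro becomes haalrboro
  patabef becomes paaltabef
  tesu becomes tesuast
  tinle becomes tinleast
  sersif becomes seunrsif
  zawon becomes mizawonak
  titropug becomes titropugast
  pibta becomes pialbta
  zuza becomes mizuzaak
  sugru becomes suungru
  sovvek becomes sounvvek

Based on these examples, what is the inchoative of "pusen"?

pualsen

sugru and tesu both end in -u yet inflect differently (suungru, tesuast), so the final letter is not what conditions the rule; the first letter is.
"pusen" begins with p-. The stems beginning with p- (patabef → paaltabef, pibta → pialbta) insert -al- after the first vowel.
The other patterns: stems beginning with s- insert -un- after the first vowel; stems beginning with t- add -ast; stems beginning with z- add mi- … -ak around the stem.
So pusen → pualsen.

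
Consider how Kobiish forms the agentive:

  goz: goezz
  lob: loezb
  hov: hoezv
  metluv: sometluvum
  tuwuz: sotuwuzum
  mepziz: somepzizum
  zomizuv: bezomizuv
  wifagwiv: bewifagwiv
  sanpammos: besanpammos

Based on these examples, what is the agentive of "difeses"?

hov and metluv both end in -v yet inflect differently (hoezv, sometluvum), so the final letter is not what conditions the rule; the number of vowels is.
"difeses" has 3 vowels. The stems with 3 vowels (zomizuv → bezomizuv, wifagwiv → bewifagwiv, sanpammos → besanpammos) add the prefix be-.
The other patterns: stems with 1 vowel insert -ez- after the first vowel; stems with 2 vowels add so- … -um around the stem.
So difeses → bedifeses.

bedifeses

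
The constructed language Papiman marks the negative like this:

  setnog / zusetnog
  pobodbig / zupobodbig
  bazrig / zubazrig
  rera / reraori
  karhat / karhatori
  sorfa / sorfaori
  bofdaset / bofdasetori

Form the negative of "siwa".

setnog and sorfa both begin with s- yet inflect differently (zusetnog, sorfaori), so the first letter is not what conditions the rule; the final letter is.
"siwa" ends in -a. The stems ending in -a (rera → reraori, sorfa → sorfaori) add -ori.
The other pattern: stems ending in -g add the prefix zu-.
So siwa → siwaori.

siwaori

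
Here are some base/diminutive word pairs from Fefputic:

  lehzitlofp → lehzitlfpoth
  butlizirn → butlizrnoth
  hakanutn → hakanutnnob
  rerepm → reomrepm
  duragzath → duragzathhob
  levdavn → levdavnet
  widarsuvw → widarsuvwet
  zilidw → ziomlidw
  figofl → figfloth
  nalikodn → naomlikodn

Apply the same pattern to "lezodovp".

lezodovpet

nalikodn and hakanutn both end in -n yet inflect differently (naomlikodn, hakanutnnob), so the final letter is not what conditions the rule; the second-to-last letter is.
"lezodovp" has second-to-last letter 'v'. The stems whose second-to-last letter is 'v' (widarsuvw → widarsuvwet, levdavn → levdavnet) add -et.
The other patterns: stems whose second-to-last letter is 'd' or 'p' insert -om- after the first vowel; stems whose second-to-last letter is 't' double the final consonant and add -ob; stems whose second-to-last letter is 'f' or 'r' delete the last vowel and add -oth.
So lezodovp → lezodovpet.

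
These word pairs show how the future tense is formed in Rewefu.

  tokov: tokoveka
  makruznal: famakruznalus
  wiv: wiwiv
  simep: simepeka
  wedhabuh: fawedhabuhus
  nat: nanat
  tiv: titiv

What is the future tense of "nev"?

nenev

tiv and tokov both end in -v yet inflect differently (titiv, tokoveka), so the final letter is not what conditions the rule; the number of vowels is.
"nev" has 1 vowel. The stems with 1 vowel (nat → nanat, tiv → titiv, wiv → wiwiv) repeat the first consonant+vowel as a prefix.
So nev → nenev.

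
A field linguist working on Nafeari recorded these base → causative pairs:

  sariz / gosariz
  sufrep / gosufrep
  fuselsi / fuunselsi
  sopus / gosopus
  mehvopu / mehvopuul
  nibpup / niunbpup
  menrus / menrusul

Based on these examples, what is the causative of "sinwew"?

gosinwew

"sinwew" begins with s-. The stems beginning with s- (sopus → gosopus, sariz → gosariz, sufrep → gosufrep) add the prefix go-.
So sinwew → gosinwew.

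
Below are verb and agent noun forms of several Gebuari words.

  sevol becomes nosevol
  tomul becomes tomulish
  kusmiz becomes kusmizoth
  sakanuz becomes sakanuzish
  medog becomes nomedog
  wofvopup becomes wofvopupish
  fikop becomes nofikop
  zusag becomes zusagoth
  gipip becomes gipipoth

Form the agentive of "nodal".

nodaloth

"nodal" has last vowel 'a'. The one such stem in the data (zusag → zusagoth) adds -oth, so the same rule applies.
The other patterns: stems whose last vowel is 'o' add the prefix no-; stems whose last vowel is 'u' add -ish.
So nodal → nodaloth.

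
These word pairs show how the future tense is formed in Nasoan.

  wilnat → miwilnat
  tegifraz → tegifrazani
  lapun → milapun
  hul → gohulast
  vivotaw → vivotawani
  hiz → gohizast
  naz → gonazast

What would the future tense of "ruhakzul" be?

"ruhakzul" has 3 vowels. The stems with 3 vowels (tegifraz → tegifrazani, vivotaw → vivotawani) add -ani.
The other patterns: stems with 1 vowel add go- … -ast around the stem; stems with 2 vowels add the prefix mi-.
So ruhakzul → ruhakzulani.

ruhakzulani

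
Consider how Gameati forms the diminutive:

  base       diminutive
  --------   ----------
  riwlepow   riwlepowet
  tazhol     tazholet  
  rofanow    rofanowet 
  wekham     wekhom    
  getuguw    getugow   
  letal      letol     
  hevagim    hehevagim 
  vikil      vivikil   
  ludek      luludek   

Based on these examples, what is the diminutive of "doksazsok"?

riwlepow and getuguw both end in -w yet inflect differently (riwlepowet, getugow), so the final letter is not what conditions the rule; the last vowel is.
"doksazsok" has last vowel 'o'. The stems whose last vowel is 'o' (riwlepow → riwlepowet, tazhol → tazholet, rofanow → rofanowet) add -et.
So doksazsok → doksazsoket.

doksazsoket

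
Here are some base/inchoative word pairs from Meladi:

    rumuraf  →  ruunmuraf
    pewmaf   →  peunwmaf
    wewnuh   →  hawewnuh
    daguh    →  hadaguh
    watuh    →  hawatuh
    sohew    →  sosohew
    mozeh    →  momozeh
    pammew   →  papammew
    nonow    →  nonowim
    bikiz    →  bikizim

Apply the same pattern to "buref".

buburef

wewnuh and mozeh both end in -h yet inflect differently (hawewnuh, momozeh), so the final letter is not what conditions the rule; the last vowel is.
"buref" has last vowel 'e'. The stems whose last vowel is 'e' (sohew → sosohew, mozeh → momozeh, pammew → papammew) repeat the first consonant+vowel as a prefix.
So buref → buburef.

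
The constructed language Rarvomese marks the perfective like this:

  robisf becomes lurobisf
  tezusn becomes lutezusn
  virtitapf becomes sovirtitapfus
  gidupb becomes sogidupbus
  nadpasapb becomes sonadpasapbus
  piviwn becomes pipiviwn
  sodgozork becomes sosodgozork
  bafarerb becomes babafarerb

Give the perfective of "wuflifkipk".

robisf and virtitapf both end in -f yet inflect differently (lurobisf, sovirtitapfus), so the final letter is not what conditions the rule; the second-to-last letter is.
"wuflifkipk" has second-to-last letter 'p'. The stems whose second-to-last letter is 'p' (virtitapf → sovirtitapfus, gidupb → sogidupbus, nadpasapb → sonadpasapbus) add so- … -us around the stem.
The other patterns: stems whose second-to-last letter is 's' add the prefix lu-; stems whose second-to-last letter is 'r' or 'w' repeat the first consonant+vowel as a prefix.
So wuflifkipk → sowuflifkipkus.

sowuflifkipkus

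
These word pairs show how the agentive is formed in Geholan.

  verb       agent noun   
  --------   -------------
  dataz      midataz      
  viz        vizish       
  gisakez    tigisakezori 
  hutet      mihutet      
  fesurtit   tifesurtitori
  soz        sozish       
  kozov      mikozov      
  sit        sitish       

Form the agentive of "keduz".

sit and hutet both end in -t yet inflect differently (sitish, mihutet), so the final letter is not what conditions the rule; the number of vowels is.
"keduz" has 2 vowels. The stems with 2 vowels (hutet → mihutet, dataz → midataz, kozov → mikozov) add the prefix mi-.
So keduz → mikeduz.

mikeduz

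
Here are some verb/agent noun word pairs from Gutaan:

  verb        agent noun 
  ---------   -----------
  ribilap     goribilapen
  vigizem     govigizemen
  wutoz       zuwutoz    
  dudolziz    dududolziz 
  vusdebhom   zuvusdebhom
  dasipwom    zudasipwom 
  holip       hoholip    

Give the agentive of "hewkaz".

gohewkazen

wutoz and dudolziz both end in -z yet inflect differently (zuwutoz, dududolziz), so the final letter is not what conditions the rule; the last vowel is.
"hewkaz" has last vowel 'a'. The one such stem in the data (ribilap → goribilapen) adds go- … -en around the stem, so the same rule applies.
The other patterns: stems whose last vowel is 'o' add the prefix zu-; stems whose last vowel is 'i' repeat the first consonant+vowel as a prefix.
So hewkaz → gohewkazen.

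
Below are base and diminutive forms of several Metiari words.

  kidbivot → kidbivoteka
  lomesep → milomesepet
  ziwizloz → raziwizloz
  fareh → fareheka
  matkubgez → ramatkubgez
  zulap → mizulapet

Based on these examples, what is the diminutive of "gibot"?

"gibot" ends in -t. The one such stem in the data (kidbivot → kidbivoteka) adds -eka, so the same rule applies.
So gibot → giboteka.

giboteka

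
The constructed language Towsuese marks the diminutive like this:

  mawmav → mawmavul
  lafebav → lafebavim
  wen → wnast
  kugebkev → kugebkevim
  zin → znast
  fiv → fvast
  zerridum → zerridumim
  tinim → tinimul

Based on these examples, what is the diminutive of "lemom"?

fiv and mawmav both end in -v yet inflect differently (fvast, mawmavul), so the final letter is not what conditions the rule; the number of vowels is.
"lemom" has 2 vowels. The stems with 2 vowels (mawmav → mawmavul, tinim → tinimul) add -ul.
The other patterns: stems with 1 vowel delete the last vowel and add -ast; stems with 3 vowels add -im.
So lemom → lemomul.

lemomul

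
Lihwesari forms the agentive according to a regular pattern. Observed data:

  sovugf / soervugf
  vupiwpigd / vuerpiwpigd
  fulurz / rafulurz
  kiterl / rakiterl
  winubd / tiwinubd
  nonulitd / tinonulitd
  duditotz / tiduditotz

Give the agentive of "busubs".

tibusubs

"busubs" has second-to-last letter 'b'. The one such stem in the data (winubd → tiwinubd) adds the prefix ti-, so the same rule applies.
So busubs → tibusubs.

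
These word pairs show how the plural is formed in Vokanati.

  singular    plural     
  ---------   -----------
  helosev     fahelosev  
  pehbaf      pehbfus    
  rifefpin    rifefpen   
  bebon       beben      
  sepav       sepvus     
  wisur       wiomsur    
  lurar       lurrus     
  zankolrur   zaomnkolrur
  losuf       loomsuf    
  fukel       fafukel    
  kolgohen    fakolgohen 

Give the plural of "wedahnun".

weomdahnun

lurar and zankolrur both end in -r yet inflect differently (lurrus, zaomnkolrur), so the final letter is not what conditions the rule; the last vowel is.
"wedahnun" has last vowel 'u'. The stems whose last vowel is 'u' (zankolrur → zaomnkolrur, losuf → loomsuf, wisur → wiomsur) insert -om- after the first vowel.
The other patterns: stems whose last vowel is 'a' delete the last vowel and add -us; stems whose last vowel is 'e' add the prefix fa-; stems whose last vowel is 'i' or 'o' change the last vowel to 'e'.
So wedahnun → weomdahnun.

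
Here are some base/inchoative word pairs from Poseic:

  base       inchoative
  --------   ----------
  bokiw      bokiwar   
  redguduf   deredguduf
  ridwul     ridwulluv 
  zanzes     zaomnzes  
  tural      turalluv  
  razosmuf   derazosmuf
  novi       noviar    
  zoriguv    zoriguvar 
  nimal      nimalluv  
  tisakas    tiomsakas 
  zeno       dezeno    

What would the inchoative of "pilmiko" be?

"pilmiko" ends in -o. The one such stem in the data (zeno → dezeno) adds the prefix de-, so the same rule applies.
So pilmiko → depilmiko.

depilmiko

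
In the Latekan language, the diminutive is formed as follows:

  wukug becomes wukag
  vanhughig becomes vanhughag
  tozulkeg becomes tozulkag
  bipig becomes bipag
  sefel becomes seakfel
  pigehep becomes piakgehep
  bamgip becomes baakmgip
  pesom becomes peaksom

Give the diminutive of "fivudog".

tozulkeg and sefel both have last vowel 'e' yet inflect differently (tozulkag, seakfel), so the last vowel is not what conditions the rule; the final letter is.
"fivudog" ends in -g. The stems ending in -g (wukug → wukag, vanhughig → vanhughag, tozulkeg → tozulkag) change the last vowel to 'a'.
The other pattern: stems ending in -l, -m or -p insert -ak- after the first vowel.
So fivudog → fivudag.

fivudag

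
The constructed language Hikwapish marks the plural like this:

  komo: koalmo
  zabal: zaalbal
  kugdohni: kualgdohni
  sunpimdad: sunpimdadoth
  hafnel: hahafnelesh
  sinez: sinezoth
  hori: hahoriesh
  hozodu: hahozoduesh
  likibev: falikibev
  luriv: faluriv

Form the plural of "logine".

falogine

"logine" begins with l-. The stems beginning with l- (luriv → faluriv, likibev → falikibev) add the prefix fa-.
So logine → falogine.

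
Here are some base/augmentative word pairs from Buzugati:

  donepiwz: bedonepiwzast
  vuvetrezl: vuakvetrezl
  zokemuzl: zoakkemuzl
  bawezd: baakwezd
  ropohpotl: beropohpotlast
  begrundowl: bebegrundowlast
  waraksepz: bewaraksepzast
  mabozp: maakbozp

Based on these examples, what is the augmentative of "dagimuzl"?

vuvetrezl and ropohpotl both end in -l yet inflect differently (vuakvetrezl, beropohpotlast), so the final letter is not what conditions the rule; the second-to-last letter is.
"dagimuzl" has second-to-last letter 'z'. The stems whose second-to-last letter is 'z' (bawezd → baakwezd, vuvetrezl → vuakvetrezl, zokemuzl → zoakkemuzl) insert -ak- after the first vowel.
So dagimuzl → daakgimuzl.

daakgimuzl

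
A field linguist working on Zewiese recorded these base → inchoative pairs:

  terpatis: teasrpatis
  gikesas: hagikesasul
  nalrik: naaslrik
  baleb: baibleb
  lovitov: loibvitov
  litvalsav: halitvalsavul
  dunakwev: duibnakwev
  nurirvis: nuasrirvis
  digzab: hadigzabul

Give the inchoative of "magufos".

maibgufos

gikesas and nurirvis both end in -s yet inflect differently (hagikesasul, nuasrirvis), so the final letter is not what conditions the rule; the last vowel is.
"magufos" has last vowel 'o'. The one such stem in the data (lovitov → loibvitov) inserts -ib- after the first vowel (as do dunakwev, baleb), so the same rule applies.
The other patterns: stems whose last vowel is 'a' add ha- … -ul around the stem; stems whose last vowel is 'i' insert -as- after the first vowel.
So magufos → maibgufos.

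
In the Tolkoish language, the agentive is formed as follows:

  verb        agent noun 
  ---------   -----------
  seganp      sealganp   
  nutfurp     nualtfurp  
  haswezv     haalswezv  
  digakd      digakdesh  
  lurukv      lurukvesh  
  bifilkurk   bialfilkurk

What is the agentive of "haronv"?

haalronv

lurukv and haswezv both end in -v yet inflect differently (lurukvesh, haalswezv), so the final letter is not what conditions the rule; the second-to-last letter is.
"haronv" has second-to-last letter 'n'. The one such stem in the data (seganp → sealganp) inserts -al- after the first vowel (as do bifilkurk, haswezv), so the same rule applies.
The other pattern: stems whose second-to-last letter is 'k' add -esh.
So haronv → haalronv.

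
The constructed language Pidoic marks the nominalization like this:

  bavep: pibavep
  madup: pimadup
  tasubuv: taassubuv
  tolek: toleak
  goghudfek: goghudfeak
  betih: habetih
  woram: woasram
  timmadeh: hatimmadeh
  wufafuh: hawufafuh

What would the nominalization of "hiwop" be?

pihiwop

goghudfek and timmadeh both have last vowel 'e' yet inflect differently (goghudfeak, hatimmadeh), so the last vowel is not what conditions the rule; the final letter is.
"hiwop" ends in -p. The stems ending in -p (bavep → pibavep, madup → pimadup) add the prefix pi-.
The other patterns: stems ending in -k drop the final letter and add -ak; stems ending in -h add the prefix ha-; stems ending in -m or -v insert -as- after the first vowel.
So hiwop → pihiwop.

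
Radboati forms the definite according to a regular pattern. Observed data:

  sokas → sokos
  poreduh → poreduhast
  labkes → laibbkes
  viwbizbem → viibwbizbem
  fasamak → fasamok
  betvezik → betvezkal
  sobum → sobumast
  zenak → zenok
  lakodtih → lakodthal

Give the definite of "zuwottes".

zuibwottes

sokas and labkes both end in -s yet inflect differently (sokos, laibbkes), so the final letter is not what conditions the rule; the last vowel is.
"zuwottes" has last vowel 'e'. The stems whose last vowel is 'e' (labkes → laibbkes, viwbizbem → viibwbizbem) insert -ib- after the first vowel.
So zuwottes → zuibwottes.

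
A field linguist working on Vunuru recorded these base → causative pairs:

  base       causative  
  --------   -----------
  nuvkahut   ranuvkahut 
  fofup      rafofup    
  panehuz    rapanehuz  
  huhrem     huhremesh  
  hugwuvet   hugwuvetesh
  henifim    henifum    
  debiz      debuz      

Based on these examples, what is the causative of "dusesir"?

nuvkahut and hugwuvet both end in -t yet inflect differently (ranuvkahut, hugwuvetesh), so the final letter is not what conditions the rule; the last vowel is.
"dusesir" has last vowel 'i'. The stems whose last vowel is 'i' (henifim → henifum, debiz → debuz) change the last vowel to 'u'.
So dusesir → dusesur.

dusesur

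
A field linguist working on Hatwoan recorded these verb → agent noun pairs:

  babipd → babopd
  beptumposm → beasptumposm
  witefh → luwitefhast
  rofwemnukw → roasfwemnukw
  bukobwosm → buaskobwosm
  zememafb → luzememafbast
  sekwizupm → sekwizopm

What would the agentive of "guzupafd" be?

sekwizupm and beptumposm both end in -m yet inflect differently (sekwizopm, beasptumposm), so the final letter is not what conditions the rule; the second-to-last letter is.
"guzupafd" has second-to-last letter 'f'. The stems whose second-to-last letter is 'f' (witefh → luwitefhast, zememafb → luzememafbast) add lu- … -ast around the stem.
So guzupafd → luguzupafdast.

luguzupafdast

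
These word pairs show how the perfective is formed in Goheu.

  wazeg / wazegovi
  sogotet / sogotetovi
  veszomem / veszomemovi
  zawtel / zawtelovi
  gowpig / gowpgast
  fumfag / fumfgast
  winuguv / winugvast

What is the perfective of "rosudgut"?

wazeg and gowpig both end in -g yet inflect differently (wazegovi, gowpgast), so the final letter is not what conditions the rule; the last vowel is.
"rosudgut" has last vowel 'u'. The one such stem in the data (winuguv → winugvast) deletes the last vowel and adds -ast (as do gowpig, fumfag), so the same rule applies.
The other pattern: stems whose last vowel is 'e' add -ovi.
So rosudgut → rosudgtast.

rosudgtast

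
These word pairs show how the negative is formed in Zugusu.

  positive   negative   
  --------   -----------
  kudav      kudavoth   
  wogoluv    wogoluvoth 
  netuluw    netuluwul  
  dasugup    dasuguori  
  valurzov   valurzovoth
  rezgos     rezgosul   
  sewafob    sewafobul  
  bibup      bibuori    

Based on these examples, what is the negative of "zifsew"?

wogoluv and dasugup both have last vowel 'u' yet inflect differently (wogoluvoth, dasuguori), so the last vowel is not what conditions the rule; the final letter is.
"zifsew" ends in -w. The one such stem in the data (netuluw → netuluwul) adds -ul, so the same rule applies.
The other patterns: stems ending in -v add -oth; stems ending in -p drop the final letter and add -ori.
So zifsew → zifsewul.

zifsewul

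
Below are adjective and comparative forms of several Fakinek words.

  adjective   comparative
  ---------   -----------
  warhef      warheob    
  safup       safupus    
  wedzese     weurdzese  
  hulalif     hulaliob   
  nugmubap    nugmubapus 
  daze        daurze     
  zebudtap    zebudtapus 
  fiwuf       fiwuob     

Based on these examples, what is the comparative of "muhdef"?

muhdeob

"muhdef" ends in -f. The stems ending in -f (hulalif → hulaliob, warhef → warheob, fiwuf → fiwuob) drop the final letter and add -ob.
So muhdef → muhdeob.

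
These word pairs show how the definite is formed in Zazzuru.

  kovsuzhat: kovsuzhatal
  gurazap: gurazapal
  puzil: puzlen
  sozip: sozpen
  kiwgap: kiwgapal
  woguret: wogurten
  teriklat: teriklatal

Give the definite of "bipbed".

kovsuzhat and woguret both end in -t yet inflect differently (kovsuzhatal, wogurten), so the final letter is not what conditions the rule; the last vowel is.
"bipbed" has last vowel 'e'. The one such stem in the data (woguret → wogurten) deletes the last vowel and adds -en (as do sozip, puzil), so the same rule applies.
So bipbed → bipbden.

bipbden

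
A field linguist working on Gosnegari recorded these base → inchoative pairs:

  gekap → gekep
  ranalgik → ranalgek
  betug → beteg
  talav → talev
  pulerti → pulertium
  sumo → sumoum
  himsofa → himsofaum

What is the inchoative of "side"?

sideum

"side" ends in a vowel. The stems ending in a vowel (pulerti → pulertium, sumo → sumoum, himsofa → himsofaum) add -um.
So side → sideum.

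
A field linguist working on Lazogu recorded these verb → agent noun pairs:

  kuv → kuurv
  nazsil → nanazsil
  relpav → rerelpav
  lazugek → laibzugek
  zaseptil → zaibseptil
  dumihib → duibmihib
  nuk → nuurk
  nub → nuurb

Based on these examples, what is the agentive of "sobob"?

sosobob

"sobob" has 2 vowels. The stems with 2 vowels (relpav → rerelpav, nazsil → nanazsil) repeat the first consonant+vowel as a prefix.
The other patterns: stems with 1 vowel insert -ur- after the first vowel; stems with 3 vowels insert -ib- after the first vowel.
So sobob → sosobob.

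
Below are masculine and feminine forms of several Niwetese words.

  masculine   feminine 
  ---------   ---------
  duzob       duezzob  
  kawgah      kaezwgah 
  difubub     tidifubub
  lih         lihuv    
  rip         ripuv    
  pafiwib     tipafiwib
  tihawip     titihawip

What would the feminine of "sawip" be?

saezwip

"sawip" has 2 vowels. The stems with 2 vowels (duzob → duezzob, kawgah → kaezwgah) insert -ez- after the first vowel.
So sawip → saezwip.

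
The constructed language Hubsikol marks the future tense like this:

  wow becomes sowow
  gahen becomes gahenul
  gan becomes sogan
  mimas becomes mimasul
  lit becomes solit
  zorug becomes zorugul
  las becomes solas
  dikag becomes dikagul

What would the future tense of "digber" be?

gan and gahen both end in -n yet inflect differently (sogan, gahenul), so the final letter is not what conditions the rule; the number of vowels is.
"digber" has 2 vowels. The stems with 2 vowels (dikag → dikagul, gahen → gahenul, zorug → zorugul) add -ul.
The other pattern: stems with 1 vowel add the prefix so-.
So digber → digberul.

digberul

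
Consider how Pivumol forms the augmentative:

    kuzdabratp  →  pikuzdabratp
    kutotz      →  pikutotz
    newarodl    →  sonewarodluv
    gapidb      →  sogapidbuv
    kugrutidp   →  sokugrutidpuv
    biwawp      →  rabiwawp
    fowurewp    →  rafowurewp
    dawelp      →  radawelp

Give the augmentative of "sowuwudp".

sosowuwudpuv

kuzdabratp and kugrutidp both end in -p yet inflect differently (pikuzdabratp, sokugrutidpuv), so the final letter is not what conditions the rule; the second-to-last letter is.
"sowuwudp" has second-to-last letter 'd'. The stems whose second-to-last letter is 'd' (newarodl → sonewarodluv, gapidb → sogapidbuv, kugrutidp → sokugrutidpuv) add so- … -uv around the stem.
The other patterns: stems whose second-to-last letter is 't' add the prefix pi-; stems whose second-to-last letter is 'l' or 'w' add the prefix ra-.
So sowuwudp → sosowuwudpuv.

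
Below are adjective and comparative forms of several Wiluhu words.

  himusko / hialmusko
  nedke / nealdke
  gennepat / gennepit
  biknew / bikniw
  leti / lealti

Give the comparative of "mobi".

moalbi

nedke and biknew both have last vowel 'e' yet inflect differently (nealdke, bikniw), so the last vowel is not what conditions the rule; whether the stem ends in a vowel or a consonant is.
"mobi" ends in a vowel. The stems ending in a vowel (leti → lealti, nedke → nealdke, himusko → hialmusko) insert -al- after the first vowel.
The other pattern: stems ending in a consonant change the last vowel to 'i'.
So mobi → moalbi.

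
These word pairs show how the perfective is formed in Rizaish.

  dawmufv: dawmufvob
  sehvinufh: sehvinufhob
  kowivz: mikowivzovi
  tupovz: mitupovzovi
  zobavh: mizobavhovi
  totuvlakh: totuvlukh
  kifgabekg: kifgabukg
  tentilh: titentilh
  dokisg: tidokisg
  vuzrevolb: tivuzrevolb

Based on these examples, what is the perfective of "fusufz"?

sehvinufh and zobavh both end in -h yet inflect differently (sehvinufhob, mizobavhovi), so the final letter is not what conditions the rule; the second-to-last letter is.
"fusufz" has second-to-last letter 'f'. The stems whose second-to-last letter is 'f' (dawmufv → dawmufvob, sehvinufh → sehvinufhob) add -ob.
So fusufz → fusufzob.

fusufzob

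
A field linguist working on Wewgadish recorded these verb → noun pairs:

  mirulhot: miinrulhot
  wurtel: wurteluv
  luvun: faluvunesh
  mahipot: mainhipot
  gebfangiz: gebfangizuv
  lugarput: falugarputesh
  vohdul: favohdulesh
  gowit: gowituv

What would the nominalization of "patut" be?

fapatutesh

"patut" has last vowel 'u'. The stems whose last vowel is 'u' (luvun → faluvunesh, lugarput → falugarputesh, vohdul → favohdulesh) add fa- … -esh around the stem.
The other patterns: stems whose last vowel is 'o' insert -in- after the first vowel; stems whose last vowel is 'e' or 'i' add -uv.
So patut → fapatutesh.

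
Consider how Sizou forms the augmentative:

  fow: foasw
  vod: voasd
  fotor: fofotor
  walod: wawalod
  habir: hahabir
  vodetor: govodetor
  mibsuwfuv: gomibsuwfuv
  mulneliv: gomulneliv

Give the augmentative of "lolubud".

gololubud

vod and walod both end in -d yet inflect differently (voasd, wawalod), so the final letter is not what conditions the rule; the number of vowels is.
"lolubud" has 3 vowels. The stems with 3 vowels (vodetor → govodetor, mibsuwfuv → gomibsuwfuv, mulneliv → gomulneliv) add the prefix go-.
The other patterns: stems with 1 vowel insert -as- after the first vowel; stems with 2 vowels repeat the first consonant+vowel as a prefix.
So lolubud → gololubud.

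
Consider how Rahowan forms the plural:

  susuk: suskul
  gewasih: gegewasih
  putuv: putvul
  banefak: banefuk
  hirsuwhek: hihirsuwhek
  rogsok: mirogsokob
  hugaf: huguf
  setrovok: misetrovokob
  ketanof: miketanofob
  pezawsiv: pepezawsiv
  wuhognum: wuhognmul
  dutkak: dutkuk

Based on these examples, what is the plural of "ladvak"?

"ladvak" has last vowel 'a'. The stems whose last vowel is 'a' (hugaf → huguf, banefak → banefuk, dutkak → dutkuk) change the last vowel to 'u'.
The other patterns: stems whose last vowel is 'o' add mi- … -ob around the stem; stems whose last vowel is 'e' or 'i' repeat the first consonant+vowel as a prefix; stems whose last vowel is 'u' delete the last vowel and add -ul.
So ladvak → ladvuk.

ladvuk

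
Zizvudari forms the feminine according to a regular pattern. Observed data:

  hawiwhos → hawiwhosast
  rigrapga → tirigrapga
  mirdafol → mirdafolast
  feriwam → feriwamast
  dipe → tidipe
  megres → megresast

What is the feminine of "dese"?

tidese

dipe and megres both have last vowel 'e' yet inflect differently (tidipe, megresast), so the last vowel is not what conditions the rule; whether the stem ends in a vowel or a consonant is.
"dese" ends in a vowel. The stems ending in a vowel (dipe → tidipe, rigrapga → tirigrapga) add the prefix ti-.
So dese → tidese.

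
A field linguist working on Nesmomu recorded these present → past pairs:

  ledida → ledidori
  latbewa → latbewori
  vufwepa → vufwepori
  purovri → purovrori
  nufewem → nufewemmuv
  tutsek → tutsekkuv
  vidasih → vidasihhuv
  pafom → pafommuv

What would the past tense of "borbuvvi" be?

borbuvvori

purovri and vidasih both have last vowel 'i' yet inflect differently (purovrori, vidasihhuv), so the last vowel is not what conditions the rule; whether the stem ends in a vowel or a consonant is.
"borbuvvi" ends in a vowel. The stems ending in a vowel (ledida → ledidori, latbewa → latbewori, vufwepa → vufwepori) drop the final letter and add -ori.
The other pattern: stems ending in a consonant double the final consonant and add -uv.
So borbuvvi → borbuvvori.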